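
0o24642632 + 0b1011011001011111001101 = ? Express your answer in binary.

0b100000001101110101100111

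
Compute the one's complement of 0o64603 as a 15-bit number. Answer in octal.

Each oct digit d becomes 7−d:
  6→1, 4→3, 6→1, 0→7, 3→4

0o13174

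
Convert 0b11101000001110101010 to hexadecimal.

Group the bits into nibbles: 1110 1000 0011 1010 1010 → E83AA.

0xE83AA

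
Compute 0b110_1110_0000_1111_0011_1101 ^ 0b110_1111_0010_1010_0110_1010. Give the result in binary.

XOR bit by bit (1 where the bits differ):
  11011100000111100111101
^ 11011110010101001101010
= 00000010010010101010111

0b00000010010010101010111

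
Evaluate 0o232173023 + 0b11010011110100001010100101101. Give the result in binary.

0b11100111000110000101101000000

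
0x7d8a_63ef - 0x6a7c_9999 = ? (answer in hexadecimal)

0x130dca56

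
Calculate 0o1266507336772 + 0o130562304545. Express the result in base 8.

0o1417271643537

Add column by column in base 8, right to left:
  2+5 = 7
  7+4 = 3 carry 1
  7+5+1 = 5 carry 1
  6+4+1 = 3 carry 1
  3+0+1 = 4
  3+3 = 6
  7+2 = 1 carry 1
  0+6+1 = 7
  5+5 = 2 carry 1
  6+0+1 = 7
  6+3 = 1 carry 1
  2+1+1 = 4
  1+0 = 1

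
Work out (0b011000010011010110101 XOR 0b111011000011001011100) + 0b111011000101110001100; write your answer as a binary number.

0b1011110010110001110101

First 0b011000010011010110101 XOR 0b111011000011001011100 = 0b100011010000011101001.
Add column by column in base 2, right to left:
  1+0 = 1
  0+0 = 0
  0+1 = 1
  1+1 = 0 carry 1
  0+0+1 = 1
  1+0 = 1
  1+0 = 1
  1+1 = 0 carry 1
  0+1+1 = 0 carry 1
  0+1+1 = 0 carry 1
  0+0+1 = 1
  0+1 = 1
  0+0 = 0
  1+0 = 1
  0+0 = 0
  1+1 = 0 carry 1
  1+1+1 = 1 carry 1
  0+0+1 = 1
  0+1 = 1
  0+1 = 1
  1+1 = 0 carry 1
  final carry 1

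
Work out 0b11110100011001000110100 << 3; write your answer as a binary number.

Left shift by 3: append 3 zero bits.

0b11110100011001000110100000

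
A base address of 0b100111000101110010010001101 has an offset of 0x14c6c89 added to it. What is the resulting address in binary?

0x14c6c89 = 0b1010011000110110010001001 in binary.
Add column by column in base 2, right to left:
  1+1 = 0 carry 1
  0+0+1 = 1
  1+0 = 1
  1+1 = 0 carry 1
  0+0+1 = 1
  0+0 = 0
  0+0 = 0
  1+1 = 0 carry 1
  0+0+1 = 1
  0+0 = 0
  1+1 = 0 carry 1
  0+1+1 = 0 carry 1
  0+0+1 = 1
  1+1 = 0 carry 1
  1+1+1 = 1 carry 1
  1+0+1 = 0 carry 1
  0+0+1 = 1
  1+0 = 1
  0+1 = 1
  0+1 = 1
  0+0 = 0
  1+0 = 1
  1+1 = 0 carry 1
  1+0+1 = 0 carry 1
  0+1+1 = 0 carry 1
  0+0+1 = 1
  1+0 = 1

0b110001011110101000100010110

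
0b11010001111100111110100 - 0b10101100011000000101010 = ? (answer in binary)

0b100101100100111001010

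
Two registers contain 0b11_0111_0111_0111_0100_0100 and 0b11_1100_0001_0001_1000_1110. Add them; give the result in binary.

Add column by column in base 2, right to left:
  0+0 = 0
  0+1 = 1
  1+1 = 0 carry 1
  0+1+1 = 0 carry 1
  0+0+1 = 1
  0+0 = 0
  1+0 = 1
  0+1 = 1
  1+1 = 0 carry 1
  1+0+1 = 0 carry 1
  1+0+1 = 0 carry 1
  0+0+1 = 1
  1+1 = 0 carry 1
  1+0+1 = 0 carry 1
  1+0+1 = 0 carry 1
  0+0+1 = 1
  1+0 = 1
  1+0 = 1
  1+1 = 0 carry 1
  0+1+1 = 0 carry 1
  1+1+1 = 1 carry 1
  1+1+1 = 1 carry 1
  final carry 1

0b11100111000100011010010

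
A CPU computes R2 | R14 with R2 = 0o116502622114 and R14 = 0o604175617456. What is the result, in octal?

0o716577637556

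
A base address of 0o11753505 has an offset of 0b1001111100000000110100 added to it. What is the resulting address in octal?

0o23713571

0b1001111100000000110100 = 0o11740064 in octal.
Add column by column in base 8, right to left:
  5+4 = 1 carry 1
  0+6+1 = 7
  5+0 = 5
  3+0 = 3
  5+4 = 1 carry 1
  7+7+1 = 7 carry 1
  1+1+1 = 3
  1+1 = 2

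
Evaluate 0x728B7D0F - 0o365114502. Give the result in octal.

0o15655561715

0x728B7D0F = 0o16242676417 in octal.
Subtract column by column in base 8:
  7-2 → 5
  1-0 → 1
  4-5 → 7 (borrow)
  6-4-1 → 1
  7-1 → 6
  6-1 → 5
  2-5 → 5 (borrow)
  4-6-1 → 5 (borrow)
  2-3-1 → 6 (borrow)
  6-0-1 → 5
  1-0 → 1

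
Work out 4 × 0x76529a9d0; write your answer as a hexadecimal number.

Multiply each base-16 digit by 4, carrying:
  0×4 = 0 → write 0
  d×4 = 52 → write 4 carry 3
  9×4+3 = 39 → write 7 carry 2
  a×4+2 = 42 → write a carry 2
  9×4+2 = 38 → write 6 carry 2
  2×4+2 = 10 → write a
  5×4 = 20 → write 4 carry 1
  6×4+1 = 25 → write 9 carry 1
  7×4+1 = 29 → write d carry 1
  remaining carry: 1

0x1d94a6a740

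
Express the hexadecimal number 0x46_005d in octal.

Expand each hex digit to 4 bits: 4=0100 6=0110 0=0000 0=0000 5=0101 d=1101.
Group the bits in threes: 010 001 100 000 000 001 011 101 → 21400135.

0o21400135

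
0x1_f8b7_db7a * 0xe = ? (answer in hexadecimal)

Multiply each base-16 digit by 14, carrying:
  a×14 = 140 → write c carry 8
  7×14+8 = 106 → write a carry 6
  b×14+6 = 160 → write 0 carry 10
  d×14+10 = 192 → write 0 carry 12
  7×14+12 = 110 → write e carry 6
  b×14+6 = 160 → write 0 carry 10
  8×14+10 = 122 → write a carry 7
  f×14+7 = 217 → write 9 carry 13
  1×14+13 = 27 → write b carry 1
  remaining carry: 1

0x1b9a0e00ac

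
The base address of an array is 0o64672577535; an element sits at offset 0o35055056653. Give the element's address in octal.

Add column by column in base 8, right to left:
  5+3 = 0 carry 1
  3+5+1 = 1 carry 1
  5+6+1 = 4 carry 1
  7+6+1 = 6 carry 1
  7+5+1 = 5 carry 1
  5+0+1 = 6
  2+5 = 7
  7+5 = 4 carry 1
  6+0+1 = 7
  4+5 = 1 carry 1
  6+3+1 = 2 carry 1
  final carry 1

0o121747656410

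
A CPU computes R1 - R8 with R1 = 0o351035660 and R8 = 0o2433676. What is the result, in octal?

Subtract column by column in base 8:
  0-6 → 2 (borrow)
  6-7-1 → 6 (borrow)
  6-6-1 → 7 (borrow)
  5-3-1 → 1
  3-3 → 0
  0-4 → 4 (borrow)
  1-2-1 → 6 (borrow)
  5-0-1 → 4
  3-0 → 3

0o346401762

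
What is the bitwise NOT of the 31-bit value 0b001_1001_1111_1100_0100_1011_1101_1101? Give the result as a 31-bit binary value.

Invert each bit: 0011001111111000100101111011101 → 1100110000000111011010000100010.

0b1100110000000111011010000100010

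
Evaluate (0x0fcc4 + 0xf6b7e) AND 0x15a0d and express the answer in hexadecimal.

Add column by column in base 16, right to left:
  4+e = 2 carry 1
  c+7+1 = 4 carry 1
  c+b+1 = 8 carry 1
  f+6+1 = 6 carry 1
  0+f+1 = 0 carry 1
  final carry 1
Sum = 0x106842; now AND with 0x15a0d:
  1&0=0, 0&1=0, 6&5=4, 8&a=8, 4&0=0, 2&d=0

0x4800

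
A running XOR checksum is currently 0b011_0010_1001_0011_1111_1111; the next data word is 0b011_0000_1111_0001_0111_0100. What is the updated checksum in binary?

0b00000100110001010001011

XOR bit by bit (1 where the bits differ):
  01100101001001111111111
^ 01100001111000101110100
= 00000100110001010001011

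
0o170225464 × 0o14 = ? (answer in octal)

0o2643403160

Multiply each base-8 digit by 12, carrying:
  4×12 = 48 → write 0 carry 6
  6×12+6 = 78 → write 6 carry 9
  4×12+9 = 57 → write 1 carry 7
  5×12+7 = 67 → write 3 carry 8
  2×12+8 = 32 → write 0 carry 4
  2×12+4 = 28 → write 4 carry 3
  0×12+3 = 3 → write 3
  7×12 = 84 → write 4 carry 10
  1×12+10 = 22 → write 6 carry 2
  remaining carry: 2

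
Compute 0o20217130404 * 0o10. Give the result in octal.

Multiply each base-8 digit by 8, carrying:
  4×8 = 32 → write 0 carry 4
  0×8+4 = 4 → write 4
  4×8 = 32 → write 0 carry 4
  0×8+4 = 4 → write 4
  3×8 = 24 → write 0 carry 3
  1×8+3 = 11 → write 3 carry 1
  7×8+1 = 57 → write 1 carry 7
  1×8+7 = 15 → write 7 carry 1
  2×8+1 = 17 → write 1 carry 2
  0×8+2 = 2 → write 2
  2×8 = 16 → write 0 carry 2
  remaining carry: 2

0o202171304040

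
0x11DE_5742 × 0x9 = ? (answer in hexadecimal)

0xA0D11152

Multiply each base-16 digit by 9, carrying:
  2×9 = 18 → write 2 carry 1
  4×9+1 = 37 → write 5 carry 2
  7×9+2 = 65 → write 1 carry 4
  5×9+4 = 49 → write 1 carry 3
  E×9+3 = 129 → write 1 carry 8
  D×9+8 = 125 → write D carry 7
  1×9+7 = 16 → write 0 carry 1
  1×9+1 = 10 → write A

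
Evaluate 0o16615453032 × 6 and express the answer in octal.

0o130521402234

Multiply each base-8 digit by 6, carrying:
  2×6 = 12 → write 4 carry 1
  3×6+1 = 19 → write 3 carry 2
  0×6+2 = 2 → write 2
  3×6 = 18 → write 2 carry 2
  5×6+2 = 32 → write 0 carry 4
  4×6+4 = 28 → write 4 carry 3
  5×6+3 = 33 → write 1 carry 4
  1×6+4 = 10 → write 2 carry 1
  6×6+1 = 37 → write 5 carry 4
  6×6+4 = 40 → write 0 carry 5
  1×6+5 = 11 → write 3 carry 1
  remaining carry: 1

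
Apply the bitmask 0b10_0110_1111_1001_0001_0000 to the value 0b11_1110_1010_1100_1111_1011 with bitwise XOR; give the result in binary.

0b0110000101010111101011

XOR bit by bit (1 where the bits differ):
  1111101010110011111011
^ 1001101111100100010000
= 0110000101010111101011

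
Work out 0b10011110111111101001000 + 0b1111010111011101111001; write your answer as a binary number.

Add column by column in base 2, right to left:
  0+1 = 1
  0+0 = 0
  0+0 = 0
  1+1 = 0 carry 1
  0+1+1 = 0 carry 1
  0+1+1 = 0 carry 1
  1+1+1 = 1 carry 1
  0+0+1 = 1
  1+1 = 0 carry 1
  1+1+1 = 1 carry 1
  1+1+1 = 1 carry 1
  1+0+1 = 0 carry 1
  1+1+1 = 1 carry 1
  1+1+1 = 1 carry 1
  1+1+1 = 1 carry 1
  0+0+1 = 1
  1+1 = 0 carry 1
  1+0+1 = 0 carry 1
  1+1+1 = 1 carry 1
  1+1+1 = 1 carry 1
  0+1+1 = 0 carry 1
  0+1+1 = 0 carry 1
  1+0+1 = 0 carry 1
  final carry 1

0b100011001111011011000001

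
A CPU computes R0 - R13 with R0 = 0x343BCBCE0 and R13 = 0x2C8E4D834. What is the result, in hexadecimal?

0x7AD7E4AC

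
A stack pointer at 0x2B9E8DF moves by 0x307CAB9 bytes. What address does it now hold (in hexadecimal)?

Add column by column in base 16, right to left:
  F+9 = 8 carry 1
  D+B+1 = 9 carry 1
  8+A+1 = 3 carry 1
  E+C+1 = B carry 1
  9+7+1 = 1 carry 1
  B+0+1 = C
  2+3 = 5

0x5C1B398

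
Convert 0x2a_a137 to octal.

Expand each hex digit to 4 bits: 2=0010 a=1010 a=1010 1=0001 3=0011 7=0111.
Group the bits in threes: 001 010 101 010 000 100 110 111 → 12520467.

0o12520467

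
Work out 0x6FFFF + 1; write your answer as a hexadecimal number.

The trailing 4 digits are F (max in base 16), so adding 1 cascades: they roll to 0 and the next digit up increments.

0x70000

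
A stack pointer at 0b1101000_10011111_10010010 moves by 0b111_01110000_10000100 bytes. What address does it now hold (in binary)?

0b11100000001000000010110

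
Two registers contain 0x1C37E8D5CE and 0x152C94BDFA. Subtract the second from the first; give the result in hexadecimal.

Subtract column by column in base 16:
  E-A → 4
  C-F → D (borrow)
  5-D-1 → 7 (borrow)
  D-B-1 → 1
  8-4 → 4
  E-9 → 5
  7-C → B (borrow)
  3-2-1 → 0
  C-5 → 7
  1-1 → 0

0x70B5417D4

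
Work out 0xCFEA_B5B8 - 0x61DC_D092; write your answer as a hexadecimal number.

0x6E0DE526

Subtract column by column in base 16:
  8-2 → 6
  B-9 → 2
  5-0 → 5
  B-D → E (borrow)
  A-C-1 → D (borrow)
  E-D-1 → 0
  F-1 → E
  C-6 → 6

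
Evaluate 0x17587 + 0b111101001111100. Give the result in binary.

0b11111000000000011

0x17587 = 0b10111010110000111 in binary.
Add column by column in base 2, right to left:
  1+0 = 1
  1+0 = 1
  1+1 = 0 carry 1
  0+1+1 = 0 carry 1
  0+1+1 = 0 carry 1
  0+1+1 = 0 carry 1
  0+1+1 = 0 carry 1
  1+0+1 = 0 carry 1
  1+0+1 = 0 carry 1
  0+1+1 = 0 carry 1
  1+0+1 = 0 carry 1
  0+1+1 = 0 carry 1
  1+1+1 = 1 carry 1
  1+1+1 = 1 carry 1
  1+1+1 = 1 carry 1
  0+0+1 = 1
  1+0 = 1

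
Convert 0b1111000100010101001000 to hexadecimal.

Group the bits into nibbles: 0011 1100 0100 0101 0100 1000 → 3C4548.

0x3C4548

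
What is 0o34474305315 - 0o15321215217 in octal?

0o17153070076

Subtract column by column in base 8:
  5-7 → 6 (borrow)
  1-1-1 → 7 (borrow)
  3-2-1 → 0
  5-5 → 0
  0-1 → 7 (borrow)
  3-2-1 → 0
  4-1 → 3
  7-2 → 5
  4-3 → 1
  4-5 → 7 (borrow)
  3-1-1 → 1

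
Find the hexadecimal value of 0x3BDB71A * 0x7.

0x1A3001B6

Multiply each base-16 digit by 7, carrying:
  A×7 = 70 → write 6 carry 4
  1×7+4 = 11 → write B
  7×7 = 49 → write 1 carry 3
  B×7+3 = 80 → write 0 carry 5
  D×7+5 = 96 → write 0 carry 6
  B×7+6 = 83 → write 3 carry 5
  3×7+5 = 26 → write A carry 1
  remaining carry: 1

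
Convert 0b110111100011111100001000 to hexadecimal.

0xde3f08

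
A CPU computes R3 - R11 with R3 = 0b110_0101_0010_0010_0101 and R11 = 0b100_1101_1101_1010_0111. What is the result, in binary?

0b10111010001111110

Subtract column by column in base 2:
  1-1 → 0
  0-1 → 1 (borrow)
  1-1-1 → 1 (borrow)
  0-0-1 → 1 (borrow)
  0-0-1 → 1 (borrow)
  1-1-1 → 1 (borrow)
  0-0-1 → 1 (borrow)
  0-1-1 → 0 (borrow)
  0-1-1 → 0 (borrow)
  1-0-1 → 0
  0-1 → 1 (borrow)
  0-1-1 → 0 (borrow)
  1-1-1 → 1 (borrow)
  0-0-1 → 1 (borrow)
  1-1-1 → 1 (borrow)
  0-1-1 → 0 (borrow)
  0-0-1 → 1 (borrow)
  1-0-1 → 0
  1-1 → 0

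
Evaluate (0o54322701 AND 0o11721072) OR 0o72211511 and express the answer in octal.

0o72331511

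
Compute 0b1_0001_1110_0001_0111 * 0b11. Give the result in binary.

Multiply each base-2 digit by 3, carrying:
  1×3 = 3 → write 1 carry 1
  1×3+1 = 4 → write 0 carry 2
  1×3+2 = 5 → write 1 carry 2
  0×3+2 = 2 → write 0 carry 1
  1×3+1 = 4 → write 0 carry 2
  0×3+2 = 2 → write 0 carry 1
  0×3+1 = 1 → write 1
  0×3 = 0 → write 0
  0×3 = 0 → write 0
  1×3 = 3 → write 1 carry 1
  1×3+1 = 4 → write 0 carry 2
  1×3+2 = 5 → write 1 carry 2
  1×3+2 = 5 → write 1 carry 2
  0×3+2 = 2 → write 0 carry 1
  0×3+1 = 1 → write 1
  0×3 = 0 → write 0
  1×3 = 3 → write 1 carry 1
  remaining carry: 1

0b110101101001000101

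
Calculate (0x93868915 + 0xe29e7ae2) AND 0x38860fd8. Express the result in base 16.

0x300403d0

Add column by column in base 16, right to left:
  5+2 = 7
  1+e = f
  9+a = 3 carry 1
  8+7+1 = 0 carry 1
  6+e+1 = 5 carry 1
  8+9+1 = 2 carry 1
  3+2+1 = 6
  9+e = 7 carry 1
  final carry 1
Sum = 0x1762503f7; now AND with 0x38860fd8:
  1&0=0, 7&3=3, 6&8=0, 2&8=0, 5&6=4, 0&0=0, 3&f=3, f&d=d, 7&8=0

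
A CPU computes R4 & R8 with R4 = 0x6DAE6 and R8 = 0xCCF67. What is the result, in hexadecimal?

0x4CA66

AND each hex digit independently (no carries):
  6&C=4, D&C=C, A&F=A, E&6=6, 6&7=6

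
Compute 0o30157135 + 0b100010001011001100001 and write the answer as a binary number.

0b11100011111010010111110

0o30157135 = 0b11000001101111001011101 in binary.
Add column by column in base 2, right to left:
  1+1 = 0 carry 1
  0+0+1 = 1
  1+0 = 1
  1+0 = 1
  1+0 = 1
  0+1 = 1
  1+1 = 0 carry 1
  0+0+1 = 1
  0+0 = 0
  1+1 = 0 carry 1
  1+1+1 = 1 carry 1
  1+0+1 = 0 carry 1
  1+1+1 = 1 carry 1
  0+0+1 = 1
  1+0 = 1
  1+0 = 1
  0+1 = 1
  0+0 = 0
  0+0 = 0
  0+0 = 0
  0+1 = 1
  1+0 = 1
  1+0 = 1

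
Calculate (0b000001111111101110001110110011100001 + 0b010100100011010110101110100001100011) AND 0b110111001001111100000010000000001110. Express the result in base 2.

Add column by column in base 2, right to left:
  1+1 = 0 carry 1
  0+1+1 = 0 carry 1
  0+0+1 = 1
  0+0 = 0
  0+0 = 0
  1+1 = 0 carry 1
  1+1+1 = 1 carry 1
  1+0+1 = 0 carry 1
  0+0+1 = 1
  0+0 = 0
  1+0 = 1
  1+1 = 0 carry 1
  0+0+1 = 1
  1+1 = 0 carry 1
  1+1+1 = 1 carry 1
  1+1+1 = 1 carry 1
  0+0+1 = 1
  0+1 = 1
  0+0 = 0
  1+1 = 0 carry 1
  1+1+1 = 1 carry 1
  1+0+1 = 0 carry 1
  0+1+1 = 0 carry 1
  1+0+1 = 0 carry 1
  1+1+1 = 1 carry 1
  1+1+1 = 1 carry 1
  1+0+1 = 0 carry 1
  1+0+1 = 0 carry 1
  1+0+1 = 0 carry 1
  1+1+1 = 1 carry 1
  1+0+1 = 0 carry 1
  0+0+1 = 1
  0+1 = 1
  0+0 = 0
  0+1 = 1
Sum = 0b10110100011000100111101010101000100; now AND with 0b110111001001111100000010000000001110:
  010110100011000100111101010101000100
& 110111001001111100000010000000001110
= 010110000001000100000000000000000100

0b10110000001000100000000000000000100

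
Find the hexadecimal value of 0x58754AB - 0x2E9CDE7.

Subtract column by column in base 16:
  B-7 → 4
  A-E → C (borrow)
  4-D-1 → 6 (borrow)
  5-C-1 → 8 (borrow)
  7-9-1 → D (borrow)
  8-E-1 → 9 (borrow)
  5-2-1 → 2

0x29D86C4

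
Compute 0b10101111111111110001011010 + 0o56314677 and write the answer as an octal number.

0b10101111111111110001011010 = 0o257776132 in octal.
Add column by column in base 8, right to left:
  2+7 = 1 carry 1
  3+7+1 = 3 carry 1
  1+6+1 = 0 carry 1
  6+4+1 = 3 carry 1
  7+1+1 = 1 carry 1
  7+3+1 = 3 carry 1
  7+6+1 = 6 carry 1
  5+5+1 = 3 carry 1
  2+0+1 = 3

0o336313031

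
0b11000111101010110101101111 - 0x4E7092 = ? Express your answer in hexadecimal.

0b11000111101010110101101111 = 0x31EAD6F in hexadecimal.
Subtract column by column in base 16:
  F-2 → D
  6-9 → D (borrow)
  D-0-1 → C
  A-7 → 3
  E-E → 0
  1-4 → D (borrow)
  3-0-1 → 2

0x2D03CDD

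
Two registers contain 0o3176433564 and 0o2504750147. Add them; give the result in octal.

0o5703403733

Add column by column in base 8, right to left:
  4+7 = 3 carry 1
  6+4+1 = 3 carry 1
  5+1+1 = 7
  3+0 = 3
  3+5 = 0 carry 1
  4+7+1 = 4 carry 1
  6+4+1 = 3 carry 1
  7+0+1 = 0 carry 1
  1+5+1 = 7
  3+2 = 5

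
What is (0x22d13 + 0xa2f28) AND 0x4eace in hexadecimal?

0x4480a

Add column by column in base 16, right to left:
  3+8 = b
  1+2 = 3
  d+f = c carry 1
  2+2+1 = 5
  2+a = c
Sum = 0xc5c3b; now AND with 0x4eace:
  c&4=4, 5&e=4, c&a=8, 3&c=0, b&e=a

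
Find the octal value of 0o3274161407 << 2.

0o15360706034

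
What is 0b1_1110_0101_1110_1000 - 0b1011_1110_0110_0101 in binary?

Subtract column by column in base 2:
  0-1 → 1 (borrow)
  0-0-1 → 1 (borrow)
  0-1-1 → 0 (borrow)
  1-0-1 → 0
  0-0 → 0
  1-1 → 0
  1-1 → 0
  1-0 → 1
  1-0 → 1
  0-1 → 1 (borrow)
  1-1-1 → 1 (borrow)
  0-1-1 → 0 (borrow)
  0-1-1 → 0 (borrow)
  1-1-1 → 1 (borrow)
  1-0-1 → 0
  1-1 → 0
  1-0 → 1

0b10010011110000011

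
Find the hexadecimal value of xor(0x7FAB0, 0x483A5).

0x37915

XOR each hex digit independently (no carries):
  7^4=3, F^8=7, A^3=9, B^A=1, 0^5=5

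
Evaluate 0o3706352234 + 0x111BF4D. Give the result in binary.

0o3706352234 = 0b11111000110011101010010011100 in binary.
0x111BF4D = 0b1000100011011111101001101 in binary.
Add column by column in base 2, right to left:
  0+1 = 1
  0+0 = 0
  1+1 = 0 carry 1
  1+1+1 = 1 carry 1
  1+0+1 = 0 carry 1
  0+0+1 = 1
  0+1 = 1
  1+0 = 1
  0+1 = 1
  0+1 = 1
  1+1 = 0 carry 1
  0+1+1 = 0 carry 1
  1+1+1 = 1 carry 1
  0+1+1 = 0 carry 1
  1+0+1 = 0 carry 1
  1+1+1 = 1 carry 1
  1+1+1 = 1 carry 1
  0+0+1 = 1
  0+0 = 0
  1+0 = 1
  1+1 = 0 carry 1
  0+0+1 = 1
  0+0 = 0
  0+0 = 0
  1+1 = 0 carry 1
  1+0+1 = 0 carry 1
  1+0+1 = 0 carry 1
  1+0+1 = 0 carry 1
  1+0+1 = 0 carry 1
  final carry 1

0b100000001010111001001111101001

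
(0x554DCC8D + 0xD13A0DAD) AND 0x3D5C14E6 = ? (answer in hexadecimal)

0x24041022

Add column by column in base 16, right to left:
  D+D = A carry 1
  8+A+1 = 3 carry 1
  C+D+1 = A carry 1
  C+0+1 = D
  D+A = 7 carry 1
  4+3+1 = 8
  5+1 = 6
  5+D = 2 carry 1
  final carry 1
Sum = 0x12687DA3A; now AND with 0x3D5C14E6:
  1&0=0, 2&3=2, 6&D=4, 8&5=0, 7&C=4, D&1=1, A&4=0, 3&E=2, A&6=2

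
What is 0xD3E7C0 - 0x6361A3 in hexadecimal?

0x70861D

Subtract column by column in base 16:
  0-3 → D (borrow)
  C-A-1 → 1
  7-1 → 6
  E-6 → 8
  3-3 → 0
  D-6 → 7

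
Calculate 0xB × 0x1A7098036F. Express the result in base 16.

0x122D68825C5

Multiply each base-16 digit by 11, carrying:
  F×11 = 165 → write 5 carry 10
  6×11+10 = 76 → write C carry 4
  3×11+4 = 37 → write 5 carry 2
  0×11+2 = 2 → write 2
  8×11 = 88 → write 8 carry 5
  9×11+5 = 104 → write 8 carry 6
  0×11+6 = 6 → write 6
  7×11 = 77 → write D carry 4
  A×11+4 = 114 → write 2 carry 7
  1×11+7 = 18 → write 2 carry 1
  remaining carry: 1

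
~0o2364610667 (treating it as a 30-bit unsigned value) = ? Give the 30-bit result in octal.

0o5413167110

Each oct digit d becomes 7−d:
  2→5, 3→4, 6→1, 4→3, 6→1, 1→6, 0→7, 6→1, 6→1, 7→0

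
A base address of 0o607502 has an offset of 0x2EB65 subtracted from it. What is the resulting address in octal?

0x2EB65 = 0o565545 in octal.
Subtract column by column in base 8:
  2-5 → 5 (borrow)
  0-4-1 → 3 (borrow)
  5-5-1 → 7 (borrow)
  7-5-1 → 1
  0-6 → 2 (borrow)
  6-5-1 → 0

0o21735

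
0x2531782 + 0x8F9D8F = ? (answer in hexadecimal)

Add column by column in base 16, right to left:
  2+F = 1 carry 1
  8+8+1 = 1 carry 1
  7+D+1 = 5 carry 1
  1+9+1 = B
  3+F = 2 carry 1
  5+8+1 = E
  2+0 = 2

0x2E2B511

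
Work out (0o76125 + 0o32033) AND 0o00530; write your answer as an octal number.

Add column by column in base 8, right to left:
  5+3 = 0 carry 1
  2+3+1 = 6
  1+0 = 1
  6+2 = 0 carry 1
  7+3+1 = 3 carry 1
  final carry 1
Sum = 0o130160; now AND with 0o00530:
  1&0=0, 3&0=0, 0&0=0, 1&5=1, 6&3=2, 0&0=0

0o120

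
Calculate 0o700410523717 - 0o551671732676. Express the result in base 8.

0o126516571021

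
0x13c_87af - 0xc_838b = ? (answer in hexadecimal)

0x1300424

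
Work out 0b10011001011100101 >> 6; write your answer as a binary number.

Right shift by 6: drop the 6 least-significant bits.

0b10011001011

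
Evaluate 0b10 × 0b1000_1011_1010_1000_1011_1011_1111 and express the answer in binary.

Multiply each base-2 digit by 2, carrying:
  1×2 = 2 → write 0 carry 1
  1×2+1 = 3 → write 1 carry 1
  1×2+1 = 3 → write 1 carry 1
  1×2+1 = 3 → write 1 carry 1
  1×2+1 = 3 → write 1 carry 1
  1×2+1 = 3 → write 1 carry 1
  0×2+1 = 1 → write 1
  1×2 = 2 → write 0 carry 1
  1×2+1 = 3 → write 1 carry 1
  1×2+1 = 3 → write 1 carry 1
  0×2+1 = 1 → write 1
  1×2 = 2 → write 0 carry 1
  0×2+1 = 1 → write 1
  0×2 = 0 → write 0
  0×2 = 0 → write 0
  1×2 = 2 → write 0 carry 1
  0×2+1 = 1 → write 1
  1×2 = 2 → write 0 carry 1
  0×2+1 = 1 → write 1
  1×2 = 2 → write 0 carry 1
  1×2+1 = 3 → write 1 carry 1
  1×2+1 = 3 → write 1 carry 1
  0×2+1 = 1 → write 1
  1×2 = 2 → write 0 carry 1
  0×2+1 = 1 → write 1
  0×2 = 0 → write 0
  0×2 = 0 → write 0
  1×2 = 2 → write 0 carry 1
  remaining carry: 1

0b10001011101010001011101111110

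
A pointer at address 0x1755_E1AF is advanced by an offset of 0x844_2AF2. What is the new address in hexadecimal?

Add column by column in base 16, right to left:
  F+2 = 1 carry 1
  A+F+1 = A carry 1
  1+A+1 = C
  E+2 = 0 carry 1
  5+4+1 = A
  5+4 = 9
  7+8 = F
  1+0 = 1

0x1F9A0CA1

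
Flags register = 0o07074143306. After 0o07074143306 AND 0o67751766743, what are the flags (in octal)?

0o07050142302

AND each oct digit independently (no carries):
  0&6=0, 7&7=7, 0&7=0, 7&5=5, 4&1=0, 1&7=1, 4&6=4, 3&6=2, 3&7=3, 0&4=0, 6&3=2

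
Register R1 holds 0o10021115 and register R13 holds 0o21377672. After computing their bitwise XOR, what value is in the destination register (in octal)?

0o31356767

XOR each oct digit independently (no carries):
  1^2=3, 0^1=1, 0^3=3, 2^7=5, 1^7=6, 1^6=7, 1^7=6, 5^2=7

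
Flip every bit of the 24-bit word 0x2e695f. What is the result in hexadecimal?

Each hex digit d becomes f−d:
  2→d, e→1, 6→9, 9→6, 5→a, f→0

0xd196a0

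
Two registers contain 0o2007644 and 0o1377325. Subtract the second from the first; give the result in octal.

Subtract column by column in base 8:
  4-5 → 7 (borrow)
  4-2-1 → 1
  6-3 → 3
  7-7 → 0
  0-7 → 1 (borrow)
  0-3-1 → 4 (borrow)
  2-1-1 → 0

0o410317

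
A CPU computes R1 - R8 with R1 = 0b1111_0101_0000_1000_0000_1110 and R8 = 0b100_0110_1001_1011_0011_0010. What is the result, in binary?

Subtract column by column in base 2:
  0-0 → 0
  1-1 → 0
  1-0 → 1
  1-0 → 1
  0-1 → 1 (borrow)
  0-1-1 → 0 (borrow)
  0-0-1 → 1 (borrow)
  0-0-1 → 1 (borrow)
  0-1-1 → 0 (borrow)
  0-1-1 → 0 (borrow)
  0-0-1 → 1 (borrow)
  1-1-1 → 1 (borrow)
  0-1-1 → 0 (borrow)
  0-0-1 → 1 (borrow)
  0-0-1 → 1 (borrow)
  0-1-1 → 0 (borrow)
  1-0-1 → 0
  0-1 → 1 (borrow)
  1-1-1 → 1 (borrow)
  0-0-1 → 1 (borrow)
  1-0-1 → 0
  1-0 → 1
  1-1 → 0
  1-0 → 1

0b101011100110110011011100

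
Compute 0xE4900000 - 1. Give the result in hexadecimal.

0xE48FFFFF

The trailing 5 digits are 0, so subtracting 1 borrows through: they become F and the next digit up decrements.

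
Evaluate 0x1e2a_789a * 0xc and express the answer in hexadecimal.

Multiply each base-16 digit by 12, carrying:
  a×12 = 120 → write 8 carry 7
  9×12+7 = 115 → write 3 carry 7
  8×12+7 = 103 → write 7 carry 6
  7×12+6 = 90 → write a carry 5
  a×12+5 = 125 → write d carry 7
  2×12+7 = 31 → write f carry 1
  e×12+1 = 169 → write 9 carry 10
  1×12+10 = 22 → write 6 carry 1
  remaining carry: 1

0x169fda738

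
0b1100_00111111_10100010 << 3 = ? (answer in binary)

0b11000011111110100010000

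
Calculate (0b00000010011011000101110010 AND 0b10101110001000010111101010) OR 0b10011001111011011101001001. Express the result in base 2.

0b00000010011011000101110010 AND 0b10101110001000010111101010 = 0b00000010001000000101100010.
Then OR with 0b10011001111011011101001001.

0b10011011111011011101101011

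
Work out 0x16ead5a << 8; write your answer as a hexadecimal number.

0x16ead5a00

Shifting left by 8 bits = 2 hex digits: append 2 zeros.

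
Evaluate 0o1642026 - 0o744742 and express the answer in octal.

Subtract column by column in base 8:
  6-2 → 4
  2-4 → 6 (borrow)
  0-7-1 → 0 (borrow)
  2-4-1 → 5 (borrow)
  4-4-1 → 7 (borrow)
  6-7-1 → 6 (borrow)
  1-0-1 → 0

0o675064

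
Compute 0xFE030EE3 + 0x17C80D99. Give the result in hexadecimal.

Add column by column in base 16, right to left:
  3+9 = C
  E+9 = 7 carry 1
  E+D+1 = C carry 1
  0+0+1 = 1
  3+8 = B
  0+C = C
  E+7 = 5 carry 1
  F+1+1 = 1 carry 1
  final carry 1

0x115CB1C7C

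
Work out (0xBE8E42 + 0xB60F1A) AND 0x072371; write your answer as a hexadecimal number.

0x40150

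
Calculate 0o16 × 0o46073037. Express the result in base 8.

Multiply each base-8 digit by 14, carrying:
  7×14 = 98 → write 2 carry 12
  3×14+12 = 54 → write 6 carry 6
  0×14+6 = 6 → write 6
  3×14 = 42 → write 2 carry 5
  7×14+5 = 103 → write 7 carry 12
  0×14+12 = 12 → write 4 carry 1
  6×14+1 = 85 → write 5 carry 10
  4×14+10 = 66 → write 2 carry 8
  remaining carry: 10

0o1025472662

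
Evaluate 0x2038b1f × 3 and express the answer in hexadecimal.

0x60aa15d

Multiply each base-16 digit by 3, carrying:
  f×3 = 45 → write d carry 2
  1×3+2 = 5 → write 5
  b×3 = 33 → write 1 carry 2
  8×3+2 = 26 → write a carry 1
  3×3+1 = 10 → write a
  0×3 = 0 → write 0
  2×3 = 6 → write 6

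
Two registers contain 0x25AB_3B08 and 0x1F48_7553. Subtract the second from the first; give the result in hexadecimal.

Subtract column by column in base 16:
  8-3 → 5
  0-5 → B (borrow)
  B-5-1 → 5
  3-7 → C (borrow)
  B-8-1 → 2
  A-4 → 6
  5-F → 6 (borrow)
  2-1-1 → 0

0x662C5B5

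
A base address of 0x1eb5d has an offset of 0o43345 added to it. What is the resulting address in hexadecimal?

0o43345 = 0x46e5 in hexadecimal.
Add column by column in base 16, right to left:
  d+5 = 2 carry 1
  5+e+1 = 4 carry 1
  b+6+1 = 2 carry 1
  e+4+1 = 3 carry 1
  1+0+1 = 2

0x23242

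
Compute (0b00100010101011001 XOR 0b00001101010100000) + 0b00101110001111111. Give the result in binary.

First 0b00100010101011001 XOR 0b00001101010100000 = 0b00101111111111001.
Add column by column in base 2, right to left:
  1+1 = 0 carry 1
  0+1+1 = 0 carry 1
  0+1+1 = 0 carry 1
  1+1+1 = 1 carry 1
  1+1+1 = 1 carry 1
  1+1+1 = 1 carry 1
  1+1+1 = 1 carry 1
  1+0+1 = 0 carry 1
  1+0+1 = 0 carry 1
  1+0+1 = 0 carry 1
  1+1+1 = 1 carry 1
  1+1+1 = 1 carry 1
  1+1+1 = 1 carry 1
  0+0+1 = 1
  1+1 = 0 carry 1
  final carry 1

0b1011110001111000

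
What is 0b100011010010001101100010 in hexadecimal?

0x8D2362

Group the bits into nibbles: 1000 1101 0010 0011 0110 0010 → 8D2362.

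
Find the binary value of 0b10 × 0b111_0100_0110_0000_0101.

Multiply each base-2 digit by 2, carrying:
  1×2 = 2 → write 0 carry 1
  0×2+1 = 1 → write 1
  1×2 = 2 → write 0 carry 1
  0×2+1 = 1 → write 1
  0×2 = 0 → write 0
  0×2 = 0 → write 0
  0×2 = 0 → write 0
  0×2 = 0 → write 0
  0×2 = 0 → write 0
  1×2 = 2 → write 0 carry 1
  1×2+1 = 3 → write 1 carry 1
  0×2+1 = 1 → write 1
  0×2 = 0 → write 0
  0×2 = 0 → write 0
  1×2 = 2 → write 0 carry 1
  0×2+1 = 1 → write 1
  1×2 = 2 → write 0 carry 1
  1×2+1 = 3 → write 1 carry 1
  1×2+1 = 3 → write 1 carry 1
  remaining carry: 1

0b11101000110000001010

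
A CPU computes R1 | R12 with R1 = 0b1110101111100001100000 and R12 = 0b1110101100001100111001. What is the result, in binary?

OR bit by bit (1 where either bit is 1):
  1110101111100001100000
| 1110101100001100111001
= 1110101111101101111001

0b1110101111101101111001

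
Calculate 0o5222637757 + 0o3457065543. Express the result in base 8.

0o10701725522

Add column by column in base 8, right to left:
  7+3 = 2 carry 1
  5+4+1 = 2 carry 1
  7+5+1 = 5 carry 1
  7+5+1 = 5 carry 1
  3+6+1 = 2 carry 1
  6+0+1 = 7
  2+7 = 1 carry 1
  2+5+1 = 0 carry 1
  2+4+1 = 7
  5+3 = 0 carry 1
  final carry 1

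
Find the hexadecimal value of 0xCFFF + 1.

The trailing 3 digits are F (max in base 16), so adding 1 cascades: they roll to 0 and the next digit up increments.

0xD000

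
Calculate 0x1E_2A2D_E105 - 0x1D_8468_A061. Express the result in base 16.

0xA5C540A4

Subtract column by column in base 16:
  5-1 → 4
  0-6 → A (borrow)
  1-0-1 → 0
  E-A → 4
  D-8 → 5
  2-6 → C (borrow)
  A-4-1 → 5
  2-8 → A (borrow)
  E-D-1 → 0
  1-1 → 0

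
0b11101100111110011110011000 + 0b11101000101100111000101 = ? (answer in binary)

0b100001010000100000101011101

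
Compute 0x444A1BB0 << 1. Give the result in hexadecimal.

0x88943760

1 bits is not a whole number of base-16 digits; in binary: 1000100010010100001101110110000 << 1 = 10001000100101000011011101100000.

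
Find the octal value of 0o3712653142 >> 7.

7 bits is not a whole number of base-8 digits; in binary: 11111001010110101011001100010 >> 7 = 1111100101011010101100.

0o17453254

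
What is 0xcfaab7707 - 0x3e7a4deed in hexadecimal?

0x91306981a

Subtract column by column in base 16:
  7-d → a (borrow)
  0-e-1 → 1 (borrow)
  7-e-1 → 8 (borrow)
  7-d-1 → 9 (borrow)
  b-4-1 → 6
  a-a → 0
  a-7 → 3
  f-e → 1
  c-3 → 9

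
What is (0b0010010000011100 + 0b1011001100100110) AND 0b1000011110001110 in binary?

Add column by column in base 2, right to left:
  0+0 = 0
  0+1 = 1
  1+1 = 0 carry 1
  1+0+1 = 0 carry 1
  1+0+1 = 0 carry 1
  0+1+1 = 0 carry 1
  0+0+1 = 1
  0+0 = 0
  0+1 = 1
  0+1 = 1
  1+0 = 1
  0+0 = 0
  0+1 = 1
  1+1 = 0 carry 1
  0+0+1 = 1
  0+1 = 1
Sum = 0b1101011101000010; now AND with 0b1000011110001110:
  1101011101000010
& 1000011110001110
= 1000011100000010

0b1000011100000010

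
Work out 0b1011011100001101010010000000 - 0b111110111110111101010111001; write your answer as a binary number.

Subtract column by column in base 2:
  0-1 → 1 (borrow)
  0-0-1 → 1 (borrow)
  0-0-1 → 1 (borrow)
  0-1-1 → 0 (borrow)
  0-1-1 → 0 (borrow)
  0-1-1 → 0 (borrow)
  0-0-1 → 1 (borrow)
  1-1-1 → 1 (borrow)
  0-0-1 → 1 (borrow)
  0-1-1 → 0 (borrow)
  1-0-1 → 0
  0-1 → 1 (borrow)
  1-1-1 → 1 (borrow)
  0-1-1 → 0 (borrow)
  1-1-1 → 1 (borrow)
  1-0-1 → 0
  0-1 → 1 (borrow)
  0-1-1 → 0 (borrow)
  0-1-1 → 0 (borrow)
  0-1-1 → 0 (borrow)
  1-1-1 → 1 (borrow)
  1-0-1 → 0
  1-1 → 0
  0-1 → 1 (borrow)
  1-1-1 → 1 (borrow)
  1-1-1 → 1 (borrow)
  0-1-1 → 0 (borrow)
  1-0-1 → 0

0b11100100010101100111000111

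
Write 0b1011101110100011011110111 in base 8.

0o135643367

Group the bits in threes: 001 011 101 110 100 011 011 110 111 → 135643367.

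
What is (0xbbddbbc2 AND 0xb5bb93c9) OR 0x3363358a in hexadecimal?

0xb3fbb7ca

0xbbddbbc2 AND 0xb5bb93c9 = 0xb19993c0.
Then OR with 0x3363358a.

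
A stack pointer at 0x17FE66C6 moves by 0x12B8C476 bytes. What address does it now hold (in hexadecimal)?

0x2AB72B3C

Add column by column in base 16, right to left:
  6+6 = C
  C+7 = 3 carry 1
  6+4+1 = B
  6+C = 2 carry 1
  E+8+1 = 7 carry 1
  F+B+1 = B carry 1
  7+2+1 = A
  1+1 = 2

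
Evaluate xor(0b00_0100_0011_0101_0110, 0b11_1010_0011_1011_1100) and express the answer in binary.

0b111110000011101010

XOR bit by bit (1 where the bits differ):
  000100001101010110
^ 111010001110111100
= 111110000011101010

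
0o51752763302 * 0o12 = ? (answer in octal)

Multiply each base-8 digit by 10, carrying:
  2×10 = 20 → write 4 carry 2
  0×10+2 = 2 → write 2
  3×10 = 30 → write 6 carry 3
  3×10+3 = 33 → write 1 carry 4
  6×10+4 = 64 → write 0 carry 8
  7×10+8 = 78 → write 6 carry 9
  2×10+9 = 29 → write 5 carry 3
  5×10+3 = 53 → write 5 carry 6
  7×10+6 = 76 → write 4 carry 9
  1×10+9 = 19 → write 3 carry 2
  5×10+2 = 52 → write 4 carry 6
  remaining carry: 6

0o643455601624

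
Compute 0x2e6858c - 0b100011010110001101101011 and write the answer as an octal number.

0o226221041

0x2e6858c = 0o271502614 in octal.
0b100011010110001101101011 = 0o43261553 in octal.
Subtract column by column in base 8:
  4-3 → 1
  1-5 → 4 (borrow)
  6-5-1 → 0
  2-1 → 1
  0-6 → 2 (borrow)
  5-2-1 → 2
  1-3 → 6 (borrow)
  7-4-1 → 2
  2-0 → 2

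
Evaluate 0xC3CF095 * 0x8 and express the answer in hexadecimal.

0x61E784A8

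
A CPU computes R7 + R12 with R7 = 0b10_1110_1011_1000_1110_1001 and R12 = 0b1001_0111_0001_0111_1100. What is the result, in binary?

0b1110000010101001100101

Add column by column in base 2, right to left:
  1+0 = 1
  0+0 = 0
  0+1 = 1
  1+1 = 0 carry 1
  0+1+1 = 0 carry 1
  1+1+1 = 1 carry 1
  1+1+1 = 1 carry 1
  1+0+1 = 0 carry 1
  0+1+1 = 0 carry 1
  0+0+1 = 1
  0+0 = 0
  1+0 = 1
  1+1 = 0 carry 1
  1+1+1 = 1 carry 1
  0+1+1 = 0 carry 1
  1+0+1 = 0 carry 1
  0+1+1 = 0 carry 1
  1+0+1 = 0 carry 1
  1+0+1 = 0 carry 1
  1+1+1 = 1 carry 1
  0+0+1 = 1
  1+0 = 1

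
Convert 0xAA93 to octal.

0o125223

Expand each hex digit to 4 bits: A=1010 A=1010 9=1001 3=0011.
Group the bits in threes: 001 010 101 010 010 011 → 125223.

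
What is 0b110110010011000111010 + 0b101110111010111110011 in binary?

0b1100101001110000101101

Add column by column in base 2, right to left:
  0+1 = 1
  1+1 = 0 carry 1
  0+0+1 = 1
  1+0 = 1
  1+1 = 0 carry 1
  1+1+1 = 1 carry 1
  0+1+1 = 0 carry 1
  0+1+1 = 0 carry 1
  0+1+1 = 0 carry 1
  1+0+1 = 0 carry 1
  1+1+1 = 1 carry 1
  0+0+1 = 1
  0+1 = 1
  1+1 = 0 carry 1
  0+1+1 = 0 carry 1
  0+0+1 = 1
  1+1 = 0 carry 1
  1+1+1 = 1 carry 1
  0+1+1 = 0 carry 1
  1+0+1 = 0 carry 1
  1+1+1 = 1 carry 1
  final carry 1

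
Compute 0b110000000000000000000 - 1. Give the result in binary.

0b101111111111111111111

The trailing 19 digits are 0, so subtracting 1 borrows through: they become 1 and the next digit up decrements.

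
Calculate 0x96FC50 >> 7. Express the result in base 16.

7 bits is not a whole number of base-16 digits; in binary: 100101101111110001010000 >> 7 = 10010110111111000.

0x12DF8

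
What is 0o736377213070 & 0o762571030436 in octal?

0o722171010030

AND each oct digit independently (no carries):
  7&7=7, 3&6=2, 6&2=2, 3&5=1, 7&7=7, 7&1=1, 2&0=0, 1&3=1, 3&0=0, 0&4=0, 7&3=3, 0&6=0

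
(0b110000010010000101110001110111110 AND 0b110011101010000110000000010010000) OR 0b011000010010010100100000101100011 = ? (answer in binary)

0b110000010010000101110001110111110 AND 0b110011101010000110000000010010000 = 0b110000000010000100000000010010000.
Then OR with 0b011000010010010100100000101100011.

0b111000010010010100100000111110011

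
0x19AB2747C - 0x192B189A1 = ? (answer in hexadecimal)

0x800EADB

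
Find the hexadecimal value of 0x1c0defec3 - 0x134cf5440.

0x8c0faa83

Subtract column by column in base 16:
  3-0 → 3
  c-4 → 8
  e-4 → a
  f-5 → a
  e-f → f (borrow)
  d-c-1 → 0
  0-4 → c (borrow)
  c-3-1 → 8
  1-1 → 0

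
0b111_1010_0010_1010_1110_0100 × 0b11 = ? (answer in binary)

Multiply each base-2 digit by 3, carrying:
  0×3 = 0 → write 0
  0×3 = 0 → write 0
  1×3 = 3 → write 1 carry 1
  0×3+1 = 1 → write 1
  0×3 = 0 → write 0
  1×3 = 3 → write 1 carry 1
  1×3+1 = 4 → write 0 carry 2
  1×3+2 = 5 → write 1 carry 2
  0×3+2 = 2 → write 0 carry 1
  1×3+1 = 4 → write 0 carry 2
  0×3+2 = 2 → write 0 carry 1
  1×3+1 = 4 → write 0 carry 2
  0×3+2 = 2 → write 0 carry 1
  1×3+1 = 4 → write 0 carry 2
  0×3+2 = 2 → write 0 carry 1
  0×3+1 = 1 → write 1
  0×3 = 0 → write 0
  1×3 = 3 → write 1 carry 1
  0×3+1 = 1 → write 1
  1×3 = 3 → write 1 carry 1
  1×3+1 = 4 → write 0 carry 2
  1×3+2 = 5 → write 1 carry 2
  1×3+2 = 5 → write 1 carry 2
  remaining carry: 10

0b1011011101000000010101100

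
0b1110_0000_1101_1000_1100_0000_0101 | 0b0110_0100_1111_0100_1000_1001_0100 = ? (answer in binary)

0b1110010011111100110010010101

OR bit by bit (1 where either bit is 1):
  1110000011011000110000000101
| 0110010011110100100010010100
= 1110010011111100110010010101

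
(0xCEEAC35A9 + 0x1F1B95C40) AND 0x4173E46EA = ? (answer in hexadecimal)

0x4002400E8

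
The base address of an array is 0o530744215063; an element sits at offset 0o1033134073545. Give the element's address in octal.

Add column by column in base 8, right to left:
  3+5 = 0 carry 1
  6+4+1 = 3 carry 1
  0+5+1 = 6
  5+3 = 0 carry 1
  1+7+1 = 1 carry 1
  2+0+1 = 3
  4+4 = 0 carry 1
  4+3+1 = 0 carry 1
  7+1+1 = 1 carry 1
  0+3+1 = 4
  3+3 = 6
  5+0 = 5
  0+1 = 1

0o1564100310630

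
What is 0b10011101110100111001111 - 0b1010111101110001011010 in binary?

0b1000110000110101110101

Subtract column by column in base 2:
  1-0 → 1
  1-1 → 0
  1-0 → 1
  1-1 → 0
  0-1 → 1 (borrow)
  0-0-1 → 1 (borrow)
  1-1-1 → 1 (borrow)
  1-0-1 → 0
  1-0 → 1
  0-0 → 0
  0-1 → 1 (borrow)
  1-1-1 → 1 (borrow)
  0-1-1 → 0 (borrow)
  1-0-1 → 0
  1-1 → 0
  1-1 → 0
  0-1 → 1 (borrow)
  1-1-1 → 1 (borrow)
  1-0-1 → 0
  1-1 → 0
  0-0 → 0
  0-1 → 1 (borrow)
  1-0-1 → 0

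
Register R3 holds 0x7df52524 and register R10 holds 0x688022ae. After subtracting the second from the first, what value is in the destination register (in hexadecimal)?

0x15750276

Subtract column by column in base 16:
  4-e → 6 (borrow)
  2-a-1 → 7 (borrow)
  5-2-1 → 2
  2-2 → 0
  5-0 → 5
  f-8 → 7
  d-8 → 5
  7-6 → 1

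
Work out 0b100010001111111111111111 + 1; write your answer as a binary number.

The trailing 16 digits are 1 (max in base 2), so adding 1 cascades: they roll to 0 and the next digit up increments.

0b100010010000000000000000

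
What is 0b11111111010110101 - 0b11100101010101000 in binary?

0b11010000001101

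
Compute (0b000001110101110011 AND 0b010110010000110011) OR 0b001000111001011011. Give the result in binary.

0b000001110101110011 AND 0b010110010000110011 = 0b000000010000110011.
Then OR with 0b001000111001011011.

0b1000111001111011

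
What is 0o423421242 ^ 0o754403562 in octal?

0o377022720

XOR each oct digit independently (no carries):
  4^7=3, 2^5=7, 3^4=7, 4^4=0, 2^0=2, 1^3=2, 2^5=7, 4^6=2, 2^2=0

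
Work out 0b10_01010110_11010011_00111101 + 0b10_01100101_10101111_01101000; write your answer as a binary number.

Add column by column in base 2, right to left:
  1+0 = 1
  0+0 = 0
  1+0 = 1
  1+1 = 0 carry 1
  1+0+1 = 0 carry 1
  1+1+1 = 1 carry 1
  0+1+1 = 0 carry 1
  0+0+1 = 1
  1+1 = 0 carry 1
  1+1+1 = 1 carry 1
  0+1+1 = 0 carry 1
  0+1+1 = 0 carry 1
  1+0+1 = 0 carry 1
  0+1+1 = 0 carry 1
  1+0+1 = 0 carry 1
  1+1+1 = 1 carry 1
  0+1+1 = 0 carry 1
  1+0+1 = 0 carry 1
  1+1+1 = 1 carry 1
  0+0+1 = 1
  1+0 = 1
  0+1 = 1
  1+1 = 0 carry 1
  0+0+1 = 1
  0+0 = 0
  1+1 = 0 carry 1
  final carry 1

0b100101111001000001010100101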